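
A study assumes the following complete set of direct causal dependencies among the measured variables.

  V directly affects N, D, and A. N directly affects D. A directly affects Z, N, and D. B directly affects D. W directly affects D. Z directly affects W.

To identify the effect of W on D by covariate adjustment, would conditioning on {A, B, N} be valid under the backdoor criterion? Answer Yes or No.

Backdoor paths from W to D (paths whose first edge points into W):
  P1: W <- Z <- A <- V -> N -> D
  P2: W <- Z <- A <- V -> D
  P3: W <- Z <- A -> N <- V -> D
  P4: W <- Z <- A -> N -> D
  P5: W <- Z <- A -> D
Condition 1 (no descendant of W in the set): holds — descendants of W are {D}; none are in {A, B, N}.
Condition 2 (every backdoor path blocked by {A, B, N}):
  P1: blocked at chain node A ∈ conditioning set.
  P2: blocked at chain node A ∈ conditioning set.
  P3: blocked at fork node A ∈ conditioning set.
  P4: blocked at fork node A ∈ conditioning set.
  P5: blocked at fork node A ∈ conditioning set.
{A, B, N} satisfies the backdoor criterion.

Yes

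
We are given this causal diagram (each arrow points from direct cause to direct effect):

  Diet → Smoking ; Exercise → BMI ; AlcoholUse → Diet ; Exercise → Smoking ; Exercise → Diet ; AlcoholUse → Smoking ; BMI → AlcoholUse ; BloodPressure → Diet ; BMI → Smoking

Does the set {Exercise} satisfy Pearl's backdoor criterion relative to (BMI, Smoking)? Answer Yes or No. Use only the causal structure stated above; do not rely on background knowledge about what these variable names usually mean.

Backdoor paths from BMI to Smoking (paths whose first edge points into BMI):
  P1: BMI <- Exercise -> Diet <- AlcoholUse -> Smoking
  P2: BMI <- Exercise -> Diet -> Smoking
  P3: BMI <- Exercise -> Smoking
Condition 1 (no descendant of BMI in the set): holds — descendants of BMI are {AlcoholUse, Diet, Smoking}; none are in {Exercise}.
Condition 2 (every backdoor path blocked by {Exercise}):
  P1: blocked at fork node Exercise ∈ conditioning set.
  P2: blocked at fork node Exercise ∈ conditioning set.
  P3: blocked at fork node Exercise ∈ conditioning set.
{Exercise} satisfies the backdoor criterion.

Yes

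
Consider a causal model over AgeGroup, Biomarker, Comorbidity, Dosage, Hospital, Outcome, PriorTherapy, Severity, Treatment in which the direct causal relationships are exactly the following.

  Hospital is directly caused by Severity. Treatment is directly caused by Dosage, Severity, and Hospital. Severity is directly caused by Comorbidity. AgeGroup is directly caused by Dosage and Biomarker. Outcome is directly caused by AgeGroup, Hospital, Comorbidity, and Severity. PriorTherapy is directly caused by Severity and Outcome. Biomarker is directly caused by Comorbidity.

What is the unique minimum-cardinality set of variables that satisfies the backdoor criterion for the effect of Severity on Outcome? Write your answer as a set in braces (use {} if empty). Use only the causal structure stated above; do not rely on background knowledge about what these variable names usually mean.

Variables eligible for adjustment (non-descendants of Severity, excluding Severity and Outcome): {AgeGroup, Biomarker, Comorbidity, Dosage}.
Backdoor paths from Severity to Outcome:
  P1: Severity <- Comorbidity -> Biomarker -> AgeGroup <- Dosage -> Treatment <- Hospital -> Outcome
  P2: Severity <- Comorbidity -> Biomarker -> AgeGroup -> Outcome
  P3: Severity <- Comorbidity -> Outcome
The empty set is not sufficient: P2 (Severity <- Comorbidity -> Biomarker -> AgeGroup -> Outcome) has no collider blocking it and no conditioned non-collider, so it is open.
Try {Comorbidity}:
  P1: blocked at fork node Comorbidity ∈ conditioning set.
  P2: blocked at fork node Comorbidity ∈ conditioning set.
  P3: blocked at fork node Comorbidity ∈ conditioning set.
{Comorbidity} contains no descendant of Severity and blocks every backdoor path.
No other singleton works — e.g. {Dosage} leaves P2 open — so {Comorbidity} is the unique smallest valid adjustment set.

{Comorbidity}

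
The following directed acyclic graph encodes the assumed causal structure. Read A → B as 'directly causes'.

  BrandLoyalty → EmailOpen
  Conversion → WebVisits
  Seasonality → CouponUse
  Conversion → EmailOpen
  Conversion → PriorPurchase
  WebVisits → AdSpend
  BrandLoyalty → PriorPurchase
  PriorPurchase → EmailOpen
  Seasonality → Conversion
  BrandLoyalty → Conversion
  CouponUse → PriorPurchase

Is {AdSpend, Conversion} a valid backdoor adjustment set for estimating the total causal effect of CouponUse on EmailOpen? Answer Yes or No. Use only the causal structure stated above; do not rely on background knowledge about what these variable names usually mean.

Backdoor paths from CouponUse to EmailOpen (paths whose first edge points into CouponUse):
  P1: CouponUse <- Seasonality -> Conversion <- BrandLoyalty -> PriorPurchase -> EmailOpen
  P2: CouponUse <- Seasonality -> Conversion <- BrandLoyalty -> EmailOpen
  P3: CouponUse <- Seasonality -> Conversion -> PriorPurchase <- BrandLoyalty -> EmailOpen
  P4: CouponUse <- Seasonality -> Conversion -> PriorPurchase -> EmailOpen
  P5: CouponUse <- Seasonality -> Conversion -> EmailOpen
Condition 1 (no descendant of CouponUse in the set): holds — descendants of CouponUse are {EmailOpen, PriorPurchase}; none are in {AdSpend, Conversion}.
Condition 2 (every backdoor path blocked by {AdSpend, Conversion}):
  P1: open — collider(s) Conversion are conditioned on (or have a conditioned descendant) and no non-collider on the path is in the set.
  P2: open — collider(s) Conversion are conditioned on (or have a conditioned descendant) and no non-collider on the path is in the set.
  P3: blocked at chain node Conversion ∈ conditioning set.
  P4: blocked at chain node Conversion ∈ conditioning set.
  P5: blocked at chain node Conversion ∈ conditioning set.
{AdSpend, Conversion} does not satisfy the backdoor criterion.

No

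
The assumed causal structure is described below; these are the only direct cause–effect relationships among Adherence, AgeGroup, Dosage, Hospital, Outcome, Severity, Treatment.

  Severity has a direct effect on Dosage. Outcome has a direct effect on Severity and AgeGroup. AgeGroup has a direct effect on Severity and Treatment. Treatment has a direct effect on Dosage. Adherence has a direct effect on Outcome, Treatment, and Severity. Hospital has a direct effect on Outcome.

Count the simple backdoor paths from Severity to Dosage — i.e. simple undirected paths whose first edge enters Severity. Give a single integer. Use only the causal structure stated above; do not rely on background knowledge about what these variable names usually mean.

6

A backdoor path from Severity to Dosage is any simple undirected path whose first edge points into Severity (i.e. leaves Severity via a parent).
Parents of Severity: {Adherence, AgeGroup, Outcome}.
Enumerating:
  P1: Severity <- Adherence -> Outcome -> AgeGroup -> Treatment -> Dosage
  P2: Severity <- Adherence -> Treatment -> Dosage
  P3: Severity <- Outcome <- Adherence -> Treatment -> Dosage
  P4: Severity <- Outcome -> AgeGroup -> Treatment -> Dosage
  P5: Severity <- AgeGroup <- Outcome <- Adherence -> Treatment -> Dosage
  P6: Severity <- AgeGroup -> Treatment -> Dosage
That exhausts the simple backdoor paths. Count: 6.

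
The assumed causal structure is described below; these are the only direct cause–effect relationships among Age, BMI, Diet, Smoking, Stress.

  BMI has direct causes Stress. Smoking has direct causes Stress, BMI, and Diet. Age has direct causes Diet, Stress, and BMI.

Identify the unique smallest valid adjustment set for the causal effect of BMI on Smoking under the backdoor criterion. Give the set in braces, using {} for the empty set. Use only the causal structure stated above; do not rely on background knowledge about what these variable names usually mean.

{Stress}

Variables eligible for adjustment (non-descendants of BMI, excluding BMI and Smoking): {Diet, Stress}.
Backdoor paths from BMI to Smoking:
  P1: BMI <- Stress -> Smoking
  P2: BMI <- Stress -> Age <- Diet -> Smoking
The empty set is not sufficient: P1 (BMI <- Stress -> Smoking) has no collider blocking it and no conditioned non-collider, so it is open.
Try {Stress}:
  P1: blocked at fork node Stress ∈ conditioning set.
  P2: blocked at fork node Stress ∈ conditioning set.
{Stress} contains no descendant of BMI and blocks every backdoor path.
No other singleton works — e.g. {Diet} leaves P1 open — so {Stress} is the unique smallest valid adjustment set.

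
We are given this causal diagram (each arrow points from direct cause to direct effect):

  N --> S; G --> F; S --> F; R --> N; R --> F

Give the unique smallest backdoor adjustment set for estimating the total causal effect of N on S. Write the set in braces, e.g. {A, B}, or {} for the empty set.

Variables eligible for adjustment (non-descendants of N, excluding N and S): {G, R}.
Backdoor paths from N to S:
  P1: N <- R -> F <- S
Each backdoor path contains an unconditioned collider, so every path is already blocked with the empty conditioning set:
  P1: blocked at collider F (neither it nor any descendant is in the conditioning set).
The empty set is therefore the unique smallest valid set.

{}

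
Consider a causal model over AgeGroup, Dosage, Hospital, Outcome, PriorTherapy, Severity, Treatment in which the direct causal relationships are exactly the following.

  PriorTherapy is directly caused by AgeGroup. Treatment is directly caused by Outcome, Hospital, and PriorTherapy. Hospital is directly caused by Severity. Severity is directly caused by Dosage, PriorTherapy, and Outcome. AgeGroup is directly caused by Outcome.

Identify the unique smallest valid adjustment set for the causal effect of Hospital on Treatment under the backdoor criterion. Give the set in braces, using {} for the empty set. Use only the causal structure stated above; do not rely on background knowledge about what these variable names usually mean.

Variables eligible for adjustment (non-descendants of Hospital, excluding Hospital and Treatment): {AgeGroup, Dosage, Outcome, PriorTherapy, Severity}.
Backdoor paths from Hospital to Treatment:
  P1: Hospital <- Severity <- Outcome -> AgeGroup -> PriorTherapy -> Treatment
  P2: Hospital <- Severity <- Outcome -> Treatment
  P3: Hospital <- Severity <- PriorTherapy <- AgeGroup <- Outcome -> Treatment
  P4: Hospital <- Severity <- PriorTherapy -> Treatment
The empty set is not sufficient: P1 (Hospital <- Severity <- Outcome -> AgeGroup -> PriorTherapy -> Treatment) has no collider blocking it and no conditioned non-collider, so it is open.
Try {Severity}:
  P1: blocked at chain node Severity ∈ conditioning set.
  P2: blocked at chain node Severity ∈ conditioning set.
  P3: blocked at chain node Severity ∈ conditioning set.
  P4: blocked at chain node Severity ∈ conditioning set.
{Severity} contains no descendant of Hospital and blocks every backdoor path.
No other singleton works — e.g. {Outcome} leaves P4 open — so {Severity} is the unique smallest valid adjustment set.

{Severity}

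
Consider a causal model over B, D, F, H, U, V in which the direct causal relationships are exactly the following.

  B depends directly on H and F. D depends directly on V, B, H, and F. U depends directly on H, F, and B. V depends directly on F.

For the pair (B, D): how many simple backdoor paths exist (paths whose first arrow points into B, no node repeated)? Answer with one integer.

6

A backdoor path from B to D is any simple undirected path whose first edge points into B (i.e. leaves B via a parent).
Parents of B: {F, H}.
Enumerating:
  P1: B <- F -> V -> D
  P2: B <- F -> D
  P3: B <- F -> U <- H -> D
  P4: B <- H -> D
  P5: B <- H -> U <- F -> V -> D
  P6: B <- H -> U <- F -> D
That exhausts the simple backdoor paths. Count: 6.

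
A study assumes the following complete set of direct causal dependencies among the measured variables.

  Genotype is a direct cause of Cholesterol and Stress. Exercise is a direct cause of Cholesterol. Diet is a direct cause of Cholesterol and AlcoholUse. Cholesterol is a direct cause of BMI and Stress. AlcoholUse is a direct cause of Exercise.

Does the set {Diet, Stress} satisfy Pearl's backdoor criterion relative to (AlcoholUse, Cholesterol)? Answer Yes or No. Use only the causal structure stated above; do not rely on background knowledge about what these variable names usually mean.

No

Backdoor paths from AlcoholUse to Cholesterol (paths whose first edge points into AlcoholUse):
  P1: AlcoholUse <- Diet -> Cholesterol
Condition 1 (no descendant of AlcoholUse in the set): FAILS — Stress is a descendant of AlcoholUse.
Condition 2 (every backdoor path blocked by {Diet, Stress}):
  P1: blocked at fork node Diet ∈ conditioning set.
{Diet, Stress} does not satisfy the backdoor criterion.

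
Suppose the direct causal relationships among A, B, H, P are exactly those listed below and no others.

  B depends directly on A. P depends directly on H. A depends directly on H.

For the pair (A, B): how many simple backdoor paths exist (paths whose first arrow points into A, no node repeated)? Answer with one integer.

A backdoor path from A to B is any simple undirected path whose first edge points into A (i.e. leaves A via a parent).
Parents of A: {H}.
No simple path from any parent of A reaches B without revisiting A, so there are no backdoor paths.

0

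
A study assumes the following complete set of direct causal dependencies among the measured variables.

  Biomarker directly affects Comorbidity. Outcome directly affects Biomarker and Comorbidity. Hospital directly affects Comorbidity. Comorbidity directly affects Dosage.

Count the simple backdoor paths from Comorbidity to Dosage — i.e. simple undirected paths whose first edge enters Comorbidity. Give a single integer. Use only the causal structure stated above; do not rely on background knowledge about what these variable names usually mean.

A backdoor path from Comorbidity to Dosage is any simple undirected path whose first edge points into Comorbidity (i.e. leaves Comorbidity via a parent).
Parents of Comorbidity: {Biomarker, Hospital, Outcome}.
No simple path from any parent of Comorbidity reaches Dosage without revisiting Comorbidity, so there are no backdoor paths.

0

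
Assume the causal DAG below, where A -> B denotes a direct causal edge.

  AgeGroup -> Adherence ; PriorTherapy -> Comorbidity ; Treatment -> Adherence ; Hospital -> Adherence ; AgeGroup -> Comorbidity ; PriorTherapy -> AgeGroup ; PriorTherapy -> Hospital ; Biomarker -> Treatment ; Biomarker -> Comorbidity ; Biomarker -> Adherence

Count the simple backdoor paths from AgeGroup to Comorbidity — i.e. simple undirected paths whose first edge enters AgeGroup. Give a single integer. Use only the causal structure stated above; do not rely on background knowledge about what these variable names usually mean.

3

A backdoor path from AgeGroup to Comorbidity is any simple undirected path whose first edge points into AgeGroup (i.e. leaves AgeGroup via a parent).
Parents of AgeGroup: {PriorTherapy}.
Enumerating:
  P1: AgeGroup <- PriorTherapy -> Comorbidity
  P2: AgeGroup <- PriorTherapy -> Hospital -> Adherence <- Biomarker -> Comorbidity
  P3: AgeGroup <- PriorTherapy -> Hospital -> Adherence <- Treatment <- Biomarker -> Comorbidity
That exhausts the simple backdoor paths. Count: 3.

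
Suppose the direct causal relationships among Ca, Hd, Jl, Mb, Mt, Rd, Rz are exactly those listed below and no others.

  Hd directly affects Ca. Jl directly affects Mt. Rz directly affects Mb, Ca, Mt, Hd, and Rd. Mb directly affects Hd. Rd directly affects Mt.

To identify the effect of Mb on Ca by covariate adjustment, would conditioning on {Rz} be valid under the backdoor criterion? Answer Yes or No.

Yes

Backdoor paths from Mb to Ca (paths whose first edge points into Mb):
  P1: Mb <- Rz -> Hd -> Ca
  P2: Mb <- Rz -> Ca
Condition 1 (no descendant of Mb in the set): holds — descendants of Mb are {Ca, Hd}; none are in {Rz}.
Condition 2 (every backdoor path blocked by {Rz}):
  P1: blocked at fork node Rz ∈ conditioning set.
  P2: blocked at fork node Rz ∈ conditioning set.
{Rz} satisfies the backdoor criterion.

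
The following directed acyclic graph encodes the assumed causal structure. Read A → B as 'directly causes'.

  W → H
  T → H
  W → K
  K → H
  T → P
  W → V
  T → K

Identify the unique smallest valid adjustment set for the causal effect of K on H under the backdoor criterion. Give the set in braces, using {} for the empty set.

Variables eligible for adjustment (non-descendants of K, excluding K and H): {P, T, V, W}.
Backdoor paths from K to H:
  P1: K <- W -> H
  P2: K <- T -> H
The empty set is not sufficient: P1 (K <- W -> H) has no collider blocking it and no conditioned non-collider, so it is open.
Try {T, W}:
  P1: blocked at fork node W ∈ conditioning set.
  P2: blocked at fork node T ∈ conditioning set.
{T, W} contains no descendant of K and blocks every backdoor path.
Every element of {T, W} is needed (dropping T leaves P2 open; dropping W leaves P1 open), so no proper subset is valid.
Among all size-2 subsets of the eligible variables, only {T, W} blocks every backdoor path, so it is the unique smallest valid adjustment set.

{T, W}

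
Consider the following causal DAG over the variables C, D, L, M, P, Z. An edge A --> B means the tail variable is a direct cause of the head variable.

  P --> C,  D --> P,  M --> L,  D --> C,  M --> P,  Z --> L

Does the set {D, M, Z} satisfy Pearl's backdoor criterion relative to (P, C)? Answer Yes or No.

Backdoor paths from P to C (paths whose first edge points into P):
  P1: P <- D -> C
Condition 1 (no descendant of P in the set): holds — descendants of P are {C}; none are in {D, M, Z}.
Condition 2 (every backdoor path blocked by {D, M, Z}):
  P1: blocked at fork node D ∈ conditioning set.
{D, M, Z} satisfies the backdoor criterion.

Yes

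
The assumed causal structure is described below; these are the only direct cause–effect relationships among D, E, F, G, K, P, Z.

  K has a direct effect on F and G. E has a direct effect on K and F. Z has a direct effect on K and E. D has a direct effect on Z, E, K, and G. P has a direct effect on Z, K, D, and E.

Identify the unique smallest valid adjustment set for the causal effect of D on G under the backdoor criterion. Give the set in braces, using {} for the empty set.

Variables eligible for adjustment (non-descendants of D, excluding D and G): {P}.
Backdoor paths from D to G:
  P1: D <- P -> Z -> E -> K -> G
  P2: D <- P -> Z -> E -> F <- K -> G
  P3: D <- P -> Z -> K -> G
  P4: D <- P -> E <- Z -> K -> G
  P5: D <- P -> E -> K -> G
  P6: D <- P -> E -> F <- K -> G
  P7: D <- P -> K -> G
The empty set is not sufficient: P1 (D <- P -> Z -> E -> K -> G) has no collider blocking it and no conditioned non-collider, so it is open.
Try {P}:
  P1: blocked at fork node P ∈ conditioning set.
  P2: blocked at fork node P ∈ conditioning set.
  P3: blocked at fork node P ∈ conditioning set.
  P4: blocked at fork node P ∈ conditioning set.
  P5: blocked at fork node P ∈ conditioning set.
  P6: blocked at fork node P ∈ conditioning set.
  P7: blocked at fork node P ∈ conditioning set.
{P} contains no descendant of D and blocks every backdoor path.
{P} is the unique smallest valid adjustment set.

{P}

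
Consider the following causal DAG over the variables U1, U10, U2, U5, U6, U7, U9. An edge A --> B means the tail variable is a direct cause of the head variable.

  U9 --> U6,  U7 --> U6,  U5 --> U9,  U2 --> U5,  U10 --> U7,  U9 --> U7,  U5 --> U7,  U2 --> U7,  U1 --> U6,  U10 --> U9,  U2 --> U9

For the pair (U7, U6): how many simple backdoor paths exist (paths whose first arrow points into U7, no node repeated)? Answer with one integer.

A backdoor path from U7 to U6 is any simple undirected path whose first edge points into U7 (i.e. leaves U7 via a parent).
Parents of U7: {U10, U2, U5, U9}.
Enumerating:
  P1: U7 <- U2 -> U5 -> U9 -> U6
  P2: U7 <- U2 -> U9 -> U6
  P3: U7 <- U5 <- U2 -> U9 -> U6
  P4: U7 <- U5 -> U9 -> U6
  P5: U7 <- U10 -> U9 -> U6
  P6: U7 <- U9 -> U6
That exhausts the simple backdoor paths. Count: 6.

6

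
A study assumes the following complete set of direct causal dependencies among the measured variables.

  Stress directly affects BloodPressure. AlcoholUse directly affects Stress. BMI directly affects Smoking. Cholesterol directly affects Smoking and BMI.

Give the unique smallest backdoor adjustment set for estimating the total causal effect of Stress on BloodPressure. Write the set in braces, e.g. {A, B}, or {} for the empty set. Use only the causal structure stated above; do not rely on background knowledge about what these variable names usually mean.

{}

Variables eligible for adjustment (non-descendants of Stress, excluding Stress and BloodPressure): {AlcoholUse, BMI, Cholesterol, Smoking}.
Backdoor paths from Stress to BloodPressure:
  (none)
With no backdoor paths the empty set already satisfies the criterion, and it is trivially minimal.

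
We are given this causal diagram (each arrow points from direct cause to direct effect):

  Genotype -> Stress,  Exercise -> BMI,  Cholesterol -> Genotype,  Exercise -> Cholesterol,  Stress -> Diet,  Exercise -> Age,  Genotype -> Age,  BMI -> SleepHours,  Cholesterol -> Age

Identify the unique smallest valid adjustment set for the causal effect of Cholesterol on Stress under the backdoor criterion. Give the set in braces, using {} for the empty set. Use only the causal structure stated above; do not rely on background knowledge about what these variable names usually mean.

Variables eligible for adjustment (non-descendants of Cholesterol, excluding Cholesterol and Stress): {BMI, Exercise, SleepHours}.
Backdoor paths from Cholesterol to Stress:
  P1: Cholesterol <- Exercise -> Age <- Genotype -> Stress
Each backdoor path contains an unconditioned collider, so every path is already blocked with the empty conditioning set:
  P1: blocked at collider Age (neither it nor any descendant is in the conditioning set).
The empty set is therefore the unique smallest valid set.

{}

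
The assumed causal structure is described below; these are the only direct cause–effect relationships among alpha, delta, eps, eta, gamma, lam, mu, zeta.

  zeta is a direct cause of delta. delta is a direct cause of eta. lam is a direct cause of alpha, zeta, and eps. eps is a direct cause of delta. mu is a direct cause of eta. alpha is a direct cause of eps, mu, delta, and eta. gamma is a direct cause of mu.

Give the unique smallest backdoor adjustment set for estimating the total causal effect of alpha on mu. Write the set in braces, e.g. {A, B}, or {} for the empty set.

Variables eligible for adjustment (non-descendants of alpha, excluding alpha and mu): {gamma, lam, zeta}.
Backdoor paths from alpha to mu:
  P1: alpha <- lam -> zeta -> delta -> eta <- mu
  P2: alpha <- lam -> eps -> delta -> eta <- mu
Each backdoor path contains an unconditioned collider, so every path is already blocked with the empty conditioning set:
  P1: blocked at collider eta (neither it nor any descendant is in the conditioning set).
  P2: blocked at collider eta (neither it nor any descendant is in the conditioning set).
The empty set is therefore the unique smallest valid set.

{}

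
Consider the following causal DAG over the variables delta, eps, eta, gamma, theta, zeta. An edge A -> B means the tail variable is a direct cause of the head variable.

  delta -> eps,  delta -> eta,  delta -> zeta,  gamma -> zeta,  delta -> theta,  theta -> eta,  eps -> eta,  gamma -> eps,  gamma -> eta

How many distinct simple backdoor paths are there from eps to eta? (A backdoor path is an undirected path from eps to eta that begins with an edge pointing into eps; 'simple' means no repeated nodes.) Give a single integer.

6

A backdoor path from eps to eta is any simple undirected path whose first edge points into eps (i.e. leaves eps via a parent).
Parents of eps: {delta, gamma}.
Enumerating:
  P1: eps <- gamma -> zeta <- delta -> theta -> eta
  P2: eps <- gamma -> zeta <- delta -> eta
  P3: eps <- gamma -> eta
  P4: eps <- delta -> zeta <- gamma -> eta
  P5: eps <- delta -> theta -> eta
  P6: eps <- delta -> eta
That exhausts the simple backdoor paths. Count: 6.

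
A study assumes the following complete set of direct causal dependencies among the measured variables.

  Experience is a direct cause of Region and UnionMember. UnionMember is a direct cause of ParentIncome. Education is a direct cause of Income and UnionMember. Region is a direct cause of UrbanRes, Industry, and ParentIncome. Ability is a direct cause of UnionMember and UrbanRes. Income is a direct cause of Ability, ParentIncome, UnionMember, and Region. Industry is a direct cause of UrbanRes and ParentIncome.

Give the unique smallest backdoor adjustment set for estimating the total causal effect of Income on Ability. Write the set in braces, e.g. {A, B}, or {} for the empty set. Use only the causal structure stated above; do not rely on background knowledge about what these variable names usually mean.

{}

Variables eligible for adjustment (non-descendants of Income, excluding Income and Ability): {Education, Experience}.
Backdoor paths from Income to Ability:
  P1: Income <- Education -> UnionMember <- Ability
  P2: Income <- Education -> UnionMember <- Experience -> Region -> Industry -> UrbanRes <- Ability
  P3: Income <- Education -> UnionMember <- Experience -> Region -> UrbanRes <- Ability
  P4: Income <- Education -> UnionMember <- Experience -> Region -> ParentIncome <- Industry -> UrbanRes <- Ability
  P5: Income <- Education -> UnionMember -> ParentIncome <- Region -> Industry -> UrbanRes <- Ability
  P6: Income <- Education -> UnionMember -> ParentIncome <- Region -> UrbanRes <- Ability
  P7: Income <- Education -> UnionMember -> ParentIncome <- Industry <- Region -> UrbanRes <- Ability
  P8: Income <- Education -> UnionMember -> ParentIncome <- Industry -> UrbanRes <- Ability
Each backdoor path contains an unconditioned collider, so every path is already blocked with the empty conditioning set:
  P1: blocked at collider UnionMember (neither it nor any descendant is in the conditioning set).
  P2: blocked at collider UnionMember (neither it nor any descendant is in the conditioning set).
  P3: blocked at collider UnionMember (neither it nor any descendant is in the conditioning set).
  P4: blocked at collider UnionMember (neither it nor any descendant is in the conditioning set).
  P5: blocked at collider ParentIncome (neither it nor any descendant is in the conditioning set).
  P6: blocked at collider ParentIncome (neither it nor any descendant is in the conditioning set).
  P7: blocked at collider ParentIncome (neither it nor any descendant is in the conditioning set).
  P8: blocked at collider ParentIncome (neither it nor any descendant is in the conditioning set).
The empty set is therefore the unique smallest valid set.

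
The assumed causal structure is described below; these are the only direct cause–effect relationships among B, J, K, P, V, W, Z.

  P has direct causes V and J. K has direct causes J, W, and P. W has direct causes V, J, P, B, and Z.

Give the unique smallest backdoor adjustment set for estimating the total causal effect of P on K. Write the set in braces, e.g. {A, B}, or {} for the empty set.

Variables eligible for adjustment (non-descendants of P, excluding P and K): {B, J, V, Z}.
Backdoor paths from P to K:
  P1: P <- J -> W -> K
  P2: P <- J -> K
  P3: P <- V -> W <- J -> K
  P4: P <- V -> W -> K
The empty set is not sufficient: P1 (P <- J -> W -> K) has no collider blocking it and no conditioned non-collider, so it is open.
Try {J, V}:
  P1: blocked at fork node J ∈ conditioning set.
  P2: blocked at fork node J ∈ conditioning set.
  P3: blocked at fork node V ∈ conditioning set.
  P4: blocked at fork node V ∈ conditioning set.
{J, V} contains no descendant of P and blocks every backdoor path.
Every element of {J, V} is needed (dropping J leaves P1 open; dropping V leaves P4 open), so no proper subset is valid.
Among all size-2 subsets of the eligible variables, only {J, V} blocks every backdoor path, so it is the unique smallest valid adjustment set.

{J, V}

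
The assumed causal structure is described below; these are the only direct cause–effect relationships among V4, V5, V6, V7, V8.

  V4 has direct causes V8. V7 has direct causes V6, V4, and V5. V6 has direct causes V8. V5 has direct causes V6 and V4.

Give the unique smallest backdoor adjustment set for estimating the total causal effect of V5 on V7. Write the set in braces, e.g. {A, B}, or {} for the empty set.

Variables eligible for adjustment (non-descendants of V5, excluding V5 and V7): {V4, V6, V8}.
Backdoor paths from V5 to V7:
  P1: V5 <- V4 <- V8 -> V6 -> V7
  P2: V5 <- V4 -> V7
  P3: V5 <- V6 <- V8 -> V4 -> V7
  P4: V5 <- V6 -> V7
The empty set is not sufficient: P1 (V5 <- V4 <- V8 -> V6 -> V7) has no collider blocking it and no conditioned non-collider, so it is open.
Try {V4, V6}:
  P1: blocked at chain node V4 ∈ conditioning set.
  P2: blocked at fork node V4 ∈ conditioning set.
  P3: blocked at chain node V6 ∈ conditioning set.
  P4: blocked at fork node V6 ∈ conditioning set.
{V4, V6} contains no descendant of V5 and blocks every backdoor path.
Every element of {V4, V6} is needed (dropping V4 leaves P2 open; dropping V6 leaves P4 open), so no proper subset is valid.
Among all size-2 subsets of the eligible variables, only {V4, V6} blocks every backdoor path, so it is the unique smallest valid adjustment set.

{V4, V6}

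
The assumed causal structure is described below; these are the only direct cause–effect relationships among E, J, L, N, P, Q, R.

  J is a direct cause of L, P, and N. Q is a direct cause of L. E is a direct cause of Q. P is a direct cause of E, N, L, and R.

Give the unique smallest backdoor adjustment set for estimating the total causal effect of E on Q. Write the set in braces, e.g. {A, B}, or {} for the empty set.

{}

Variables eligible for adjustment (non-descendants of E, excluding E and Q): {J, N, P, R}.
Backdoor paths from E to Q:
  P1: E <- P <- J -> L <- Q
  P2: E <- P -> N <- J -> L <- Q
  P3: E <- P -> L <- Q
Each backdoor path contains an unconditioned collider, so every path is already blocked with the empty conditioning set:
  P1: blocked at collider L (neither it nor any descendant is in the conditioning set).
  P2: blocked at collider N (neither it nor any descendant is in the conditioning set).
  P3: blocked at collider L (neither it nor any descendant is in the conditioning set).
The empty set is therefore the unique smallest valid set.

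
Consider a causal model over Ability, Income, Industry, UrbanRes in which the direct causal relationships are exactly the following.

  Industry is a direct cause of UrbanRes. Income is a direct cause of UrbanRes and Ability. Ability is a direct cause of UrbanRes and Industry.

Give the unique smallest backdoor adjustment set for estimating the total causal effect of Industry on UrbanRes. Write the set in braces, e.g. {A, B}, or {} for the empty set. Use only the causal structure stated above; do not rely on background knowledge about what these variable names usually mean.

{Ability}

Variables eligible for adjustment (non-descendants of Industry, excluding Industry and UrbanRes): {Ability, Income}.
Backdoor paths from Industry to UrbanRes:
  P1: Industry <- Ability <- Income -> UrbanRes
  P2: Industry <- Ability -> UrbanRes
The empty set is not sufficient: P1 (Industry <- Ability <- Income -> UrbanRes) has no collider blocking it and no conditioned non-collider, so it is open.
Try {Ability}:
  P1: blocked at chain node Ability ∈ conditioning set.
  P2: blocked at fork node Ability ∈ conditioning set.
{Ability} contains no descendant of Industry and blocks every backdoor path.
No other singleton works — e.g. {Income} leaves P2 open — so {Ability} is the unique smallest valid adjustment set.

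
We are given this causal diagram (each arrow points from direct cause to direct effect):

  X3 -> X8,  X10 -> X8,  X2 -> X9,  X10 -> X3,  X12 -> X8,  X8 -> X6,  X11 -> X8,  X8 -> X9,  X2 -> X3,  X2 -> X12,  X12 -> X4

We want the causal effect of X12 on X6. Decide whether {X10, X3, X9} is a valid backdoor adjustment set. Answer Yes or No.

Backdoor paths from X12 to X6 (paths whose first edge points into X12):
  P1: X12 <- X2 -> X3 <- X10 -> X8 -> X6
  P2: X12 <- X2 -> X3 -> X8 -> X6
  P3: X12 <- X2 -> X9 <- X8 -> X6
Condition 1 (no descendant of X12 in the set): FAILS — X9 is a descendant of X12.
Condition 2 (every backdoor path blocked by {X10, X3, X9}):
  P1: blocked at fork node X10 ∈ conditioning set.
  P2: blocked at chain node X3 ∈ conditioning set.
  P3: open — collider(s) X9 are conditioned on (or have a conditioned descendant) and no non-collider on the path is in the set.
{X10, X3, X9} does not satisfy the backdoor criterion.

No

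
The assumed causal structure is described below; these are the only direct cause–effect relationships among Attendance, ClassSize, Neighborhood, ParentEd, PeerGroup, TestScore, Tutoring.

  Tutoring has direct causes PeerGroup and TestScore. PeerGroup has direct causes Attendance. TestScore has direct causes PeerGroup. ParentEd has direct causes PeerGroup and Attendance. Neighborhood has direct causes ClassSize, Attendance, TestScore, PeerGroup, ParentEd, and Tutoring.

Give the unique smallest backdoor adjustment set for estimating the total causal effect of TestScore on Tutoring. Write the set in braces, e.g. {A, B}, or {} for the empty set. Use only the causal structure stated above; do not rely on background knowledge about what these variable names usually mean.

{PeerGroup}

Variables eligible for adjustment (non-descendants of TestScore, excluding TestScore and Tutoring): {Attendance, ClassSize, ParentEd, PeerGroup}.
Backdoor paths from TestScore to Tutoring:
  P1: TestScore <- PeerGroup <- Attendance -> ParentEd -> Neighborhood <- Tutoring
  P2: TestScore <- PeerGroup <- Attendance -> Neighborhood <- Tutoring
  P3: TestScore <- PeerGroup -> ParentEd <- Attendance -> Neighborhood <- Tutoring
  P4: TestScore <- PeerGroup -> ParentEd -> Neighborhood <- Tutoring
  P5: TestScore <- PeerGroup -> Tutoring
  P6: TestScore <- PeerGroup -> Neighborhood <- Tutoring
The empty set is not sufficient: P5 (TestScore <- PeerGroup -> Tutoring) has no collider blocking it and no conditioned non-collider, so it is open.
Try {PeerGroup}:
  P1: blocked at chain node PeerGroup ∈ conditioning set.
  P2: blocked at chain node PeerGroup ∈ conditioning set.
  P3: blocked at fork node PeerGroup ∈ conditioning set.
  P4: blocked at fork node PeerGroup ∈ conditioning set.
  P5: blocked at fork node PeerGroup ∈ conditioning set.
  P6: blocked at fork node PeerGroup ∈ conditioning set.
{PeerGroup} contains no descendant of TestScore and blocks every backdoor path.
No other singleton works — e.g. {Attendance} leaves P5 open — so {PeerGroup} is the unique smallest valid adjustment set.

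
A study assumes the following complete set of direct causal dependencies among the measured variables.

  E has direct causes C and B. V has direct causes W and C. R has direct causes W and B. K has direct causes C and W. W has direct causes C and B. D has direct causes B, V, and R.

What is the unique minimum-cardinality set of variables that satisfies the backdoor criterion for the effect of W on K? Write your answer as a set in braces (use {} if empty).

Variables eligible for adjustment (non-descendants of W, excluding W and K): {B, C, E}.
Backdoor paths from W to K:
  P1: W <- C -> K
  P2: W <- B -> E <- C -> K
  P3: W <- B -> R -> D <- V <- C -> K
  P4: W <- B -> D <- V <- C -> K
The empty set is not sufficient: P1 (W <- C -> K) has no collider blocking it and no conditioned non-collider, so it is open.
Try {C}:
  P1: blocked at fork node C ∈ conditioning set.
  P2: blocked at collider E (neither it nor any descendant is in the conditioning set).
  P3: blocked at collider D (neither it nor any descendant is in the conditioning set).
  P4: blocked at collider D (neither it nor any descendant is in the conditioning set).
{C} contains no descendant of W and blocks every backdoor path.
No other singleton works — e.g. {B} leaves P1 open — so {C} is the unique smallest valid adjustment set.

{C}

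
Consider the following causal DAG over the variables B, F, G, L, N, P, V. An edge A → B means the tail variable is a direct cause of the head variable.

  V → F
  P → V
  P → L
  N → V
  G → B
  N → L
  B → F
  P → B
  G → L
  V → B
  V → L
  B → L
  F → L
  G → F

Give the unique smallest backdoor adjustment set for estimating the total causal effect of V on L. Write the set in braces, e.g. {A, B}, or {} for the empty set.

{N, P}

Variables eligible for adjustment (non-descendants of V, excluding V and L): {G, N, P}.
Backdoor paths from V to L:
  P1: V <- P -> B <- G -> F -> L
  P2: V <- P -> B <- G -> L
  P3: V <- P -> B -> F <- G -> L
  P4: V <- P -> B -> F -> L
  P5: V <- P -> B -> L
  P6: V <- P -> L
  P7: V <- N -> L
The empty set is not sufficient: P4 (V <- P -> B -> F -> L) has no collider blocking it and no conditioned non-collider, so it is open.
Try {N, P}:
  P1: blocked at fork node P ∈ conditioning set.
  P2: blocked at fork node P ∈ conditioning set.
  P3: blocked at fork node P ∈ conditioning set.
  P4: blocked at fork node P ∈ conditioning set.
  P5: blocked at fork node P ∈ conditioning set.
  P6: blocked at fork node P ∈ conditioning set.
  P7: blocked at fork node N ∈ conditioning set.
{N, P} contains no descendant of V and blocks every backdoor path.
Every element of {N, P} is needed (dropping N leaves P7 open; dropping P leaves P4 open), so no proper subset is valid.
Among all size-2 subsets of the eligible variables, only {N, P} blocks every backdoor path, so it is the unique smallest valid adjustment set.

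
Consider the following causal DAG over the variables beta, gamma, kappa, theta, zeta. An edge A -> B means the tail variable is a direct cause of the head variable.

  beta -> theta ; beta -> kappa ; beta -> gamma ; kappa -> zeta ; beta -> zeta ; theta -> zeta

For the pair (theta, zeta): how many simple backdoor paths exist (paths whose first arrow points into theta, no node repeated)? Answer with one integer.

2

A backdoor path from theta to zeta is any simple undirected path whose first edge points into theta (i.e. leaves theta via a parent).
Parents of theta: {beta}.
Enumerating:
  P1: theta <- beta -> kappa -> zeta
  P2: theta <- beta -> zeta
That exhausts the simple backdoor paths. Count: 2.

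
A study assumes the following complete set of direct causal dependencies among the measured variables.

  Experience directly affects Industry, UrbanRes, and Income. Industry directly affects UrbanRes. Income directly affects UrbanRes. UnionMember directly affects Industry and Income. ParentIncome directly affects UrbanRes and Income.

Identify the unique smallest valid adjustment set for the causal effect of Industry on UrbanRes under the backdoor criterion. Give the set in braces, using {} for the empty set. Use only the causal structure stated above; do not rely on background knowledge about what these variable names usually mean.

Variables eligible for adjustment (non-descendants of Industry, excluding Industry and UrbanRes): {Experience, Income, ParentIncome, UnionMember}.
Backdoor paths from Industry to UrbanRes:
  P1: Industry <- UnionMember -> Income <- ParentIncome -> UrbanRes
  P2: Industry <- UnionMember -> Income <- Experience -> UrbanRes
  P3: Industry <- UnionMember -> Income -> UrbanRes
  P4: Industry <- Experience -> Income <- ParentIncome -> UrbanRes
  P5: Industry <- Experience -> Income -> UrbanRes
  P6: Industry <- Experience -> UrbanRes
The empty set is not sufficient: P3 (Industry <- UnionMember -> Income -> UrbanRes) has no collider blocking it and no conditioned non-collider, so it is open.
Try {Experience, UnionMember}:
  P1: blocked at fork node UnionMember ∈ conditioning set.
  P2: blocked at fork node UnionMember ∈ conditioning set.
  P3: blocked at fork node UnionMember ∈ conditioning set.
  P4: blocked at fork node Experience ∈ conditioning set.
  P5: blocked at fork node Experience ∈ conditioning set.
  P6: blocked at fork node Experience ∈ conditioning set.
{Experience, UnionMember} contains no descendant of Industry and blocks every backdoor path.
Every element of {Experience, UnionMember} is needed (dropping Experience leaves P5 open; dropping UnionMember leaves P3 open), so no proper subset is valid.
Among all size-2 subsets of the eligible variables, only {Experience, UnionMember} blocks every backdoor path, so it is the unique smallest valid adjustment set.

{Experience, UnionMember}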